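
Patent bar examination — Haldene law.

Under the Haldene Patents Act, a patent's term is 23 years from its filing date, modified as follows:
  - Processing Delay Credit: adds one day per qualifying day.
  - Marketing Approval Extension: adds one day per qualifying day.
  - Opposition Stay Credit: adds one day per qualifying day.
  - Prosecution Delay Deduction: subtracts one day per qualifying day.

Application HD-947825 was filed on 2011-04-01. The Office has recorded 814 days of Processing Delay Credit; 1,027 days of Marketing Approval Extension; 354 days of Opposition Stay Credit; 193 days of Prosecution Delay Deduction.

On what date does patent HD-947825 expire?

September 24, 2039

Base term: filing date + 23 years → 1 April 2034.
Processing Delay Credit: +814 days → 23 June 2036.
Marketing Approval Extension: +1027 days → 16 April 2039.
Opposition Stay Credit: +354 days → 4 April 2040.
Prosecution Delay Deduction: −193 days → 24 September 2039.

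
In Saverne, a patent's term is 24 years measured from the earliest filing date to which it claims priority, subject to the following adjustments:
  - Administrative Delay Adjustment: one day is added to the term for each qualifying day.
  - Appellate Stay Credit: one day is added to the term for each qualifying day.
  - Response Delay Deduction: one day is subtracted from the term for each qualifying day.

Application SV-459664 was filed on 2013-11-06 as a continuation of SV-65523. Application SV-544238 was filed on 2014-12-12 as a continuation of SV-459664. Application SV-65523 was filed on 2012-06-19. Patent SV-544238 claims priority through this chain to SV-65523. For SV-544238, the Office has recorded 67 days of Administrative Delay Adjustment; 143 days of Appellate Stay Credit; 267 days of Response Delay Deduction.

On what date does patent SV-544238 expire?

Earliest priority filing: 19 June 2012.
Base term: 19 June 2012 + 24 years → 19 June 2036.
Administrative Delay Adjustment: +67 days → 25 August 2036.
Appellate Stay Credit: +143 days → 15 January 2037.
Response Delay Deduction: −267 days → 23 April 2036.

2036-04-23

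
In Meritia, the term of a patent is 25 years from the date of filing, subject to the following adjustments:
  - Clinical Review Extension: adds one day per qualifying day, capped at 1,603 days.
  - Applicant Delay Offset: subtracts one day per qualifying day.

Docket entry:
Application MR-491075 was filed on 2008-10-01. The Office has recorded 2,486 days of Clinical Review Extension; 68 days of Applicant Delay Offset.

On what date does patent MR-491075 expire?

December 14, 2037

Base term: filing date + 25 years → 1 October 2033.
Clinical Review Extension: 2486 days claimed exceeds the 1603-day cap, so +1603 days → 20 February 2038.
Applicant Delay Offset: −68 days → 14 December 2037.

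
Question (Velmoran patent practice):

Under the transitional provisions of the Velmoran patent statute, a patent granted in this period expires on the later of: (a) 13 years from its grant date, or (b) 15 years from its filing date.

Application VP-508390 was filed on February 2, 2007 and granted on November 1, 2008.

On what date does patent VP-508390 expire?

(a) grant + 13 years → 1 November 2021.
(b) filing + 15 years → 2 February 2022.
Later of the two: 2 February 2022.

February 2, 2022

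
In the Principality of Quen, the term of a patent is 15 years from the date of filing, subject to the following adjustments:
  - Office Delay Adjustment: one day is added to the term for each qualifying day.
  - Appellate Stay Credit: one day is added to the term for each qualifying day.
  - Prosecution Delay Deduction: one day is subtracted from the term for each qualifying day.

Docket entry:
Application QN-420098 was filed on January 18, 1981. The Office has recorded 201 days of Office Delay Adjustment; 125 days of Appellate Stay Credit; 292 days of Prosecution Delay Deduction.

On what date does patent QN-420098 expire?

February 21, 1996

Base term: filing date + 15 years → 18 January 1996.
Office Delay Adjustment: +201 days → 6 August 1996.
Appellate Stay Credit: +125 days → 9 December 1996.
Prosecution Delay Deduction: −292 days → 21 February 1996.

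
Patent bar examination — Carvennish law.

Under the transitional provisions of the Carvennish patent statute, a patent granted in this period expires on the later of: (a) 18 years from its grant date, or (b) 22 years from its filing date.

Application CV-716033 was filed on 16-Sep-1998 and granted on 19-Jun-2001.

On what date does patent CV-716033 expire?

2020-09-16

(a) grant + 18 years → 19 June 2019.
(b) filing + 22 years → 16 September 2020.
Later of the two: 16 September 2020.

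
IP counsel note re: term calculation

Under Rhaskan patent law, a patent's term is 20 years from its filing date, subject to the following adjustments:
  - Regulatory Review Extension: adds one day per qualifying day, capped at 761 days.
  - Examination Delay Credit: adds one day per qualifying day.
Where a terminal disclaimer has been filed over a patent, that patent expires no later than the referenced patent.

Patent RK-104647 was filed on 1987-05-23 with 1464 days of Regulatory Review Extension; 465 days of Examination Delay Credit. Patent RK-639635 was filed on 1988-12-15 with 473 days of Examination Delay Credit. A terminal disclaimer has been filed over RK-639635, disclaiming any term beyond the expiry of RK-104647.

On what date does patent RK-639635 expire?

2010-04-02

Natural term of RK-639635:
  Base: filing + 20 years → 15 December 2008.
  Examination Delay Credit: +473 days → 2 April 2010.
Expiry of referenced patent RK-104647:
  Base: filing + 20 years → 23 May 2007.
  Regulatory Review Extension: 1464 days claimed exceeds the 761-day cap, so +761 days → 22 June 2009.
  Examination Delay Credit: +465 days → 30 September 2010.
Terminal disclaimer: RK-639635 expires on the earlier of 2 April 2010 and 30 September 2010.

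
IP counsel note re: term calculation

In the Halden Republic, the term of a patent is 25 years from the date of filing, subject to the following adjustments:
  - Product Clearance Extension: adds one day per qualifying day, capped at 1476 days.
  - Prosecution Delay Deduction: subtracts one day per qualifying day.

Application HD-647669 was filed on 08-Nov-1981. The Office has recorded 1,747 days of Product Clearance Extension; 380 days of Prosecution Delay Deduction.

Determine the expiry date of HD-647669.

Base term: filing date + 25 years → 8 November 2006.
Product Clearance Extension: 1747 days claimed exceeds the 1476-day cap, so +1476 days → 23 November 2010.
Prosecution Delay Deduction: −380 days → 8 November 2009.

November 8, 2009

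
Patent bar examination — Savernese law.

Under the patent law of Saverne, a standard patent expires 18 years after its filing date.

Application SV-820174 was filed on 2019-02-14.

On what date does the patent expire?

February 14, 2037

Filing date + 18 years → 14 February 2037.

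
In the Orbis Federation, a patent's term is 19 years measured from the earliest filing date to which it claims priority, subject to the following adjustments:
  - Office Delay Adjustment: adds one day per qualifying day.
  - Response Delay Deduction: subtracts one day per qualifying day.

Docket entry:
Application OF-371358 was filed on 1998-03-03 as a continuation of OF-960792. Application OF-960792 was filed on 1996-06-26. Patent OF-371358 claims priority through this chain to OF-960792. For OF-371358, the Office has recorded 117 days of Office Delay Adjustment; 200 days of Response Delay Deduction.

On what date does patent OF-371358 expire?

Earliest priority filing: 26 June 1996.
Base term: 26 June 1996 + 19 years → 26 June 2015.
Office Delay Adjustment: +117 days → 21 October 2015.
Response Delay Deduction: −200 days → 4 April 2015.

2015-04-04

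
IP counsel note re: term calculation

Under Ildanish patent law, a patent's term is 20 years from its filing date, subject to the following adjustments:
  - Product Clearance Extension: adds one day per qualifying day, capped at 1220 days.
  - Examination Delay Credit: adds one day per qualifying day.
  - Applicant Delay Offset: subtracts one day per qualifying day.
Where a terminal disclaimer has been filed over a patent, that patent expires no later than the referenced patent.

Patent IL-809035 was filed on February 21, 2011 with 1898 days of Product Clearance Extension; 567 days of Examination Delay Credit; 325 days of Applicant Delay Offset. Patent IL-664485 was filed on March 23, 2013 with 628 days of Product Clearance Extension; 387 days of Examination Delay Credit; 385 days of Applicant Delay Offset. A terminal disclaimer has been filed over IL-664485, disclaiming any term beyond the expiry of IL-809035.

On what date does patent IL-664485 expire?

2034-12-13

Natural term of IL-664485:
  Base: filing + 20 years → 23 March 2033.
  Product Clearance Extension: 628 days (within the 1220-day cap) → +628 days → 11 December 2034.
  Examination Delay Credit: +387 days → 2 January 2036.
  Applicant Delay Offset: −385 days → 13 December 2034.
Expiry of referenced patent IL-809035:
  Base: filing + 20 years → 21 February 2031.
  Product Clearance Extension: 1898 days claimed exceeds the 1220-day cap, so +1220 days → 25 June 2034.
  Examination Delay Credit: +567 days → 13 January 2036.
  Applicant Delay Offset: −325 days → 22 February 2035.
Terminal disclaimer: IL-664485 expires on the earlier of 13 December 2034 and 22 February 2035.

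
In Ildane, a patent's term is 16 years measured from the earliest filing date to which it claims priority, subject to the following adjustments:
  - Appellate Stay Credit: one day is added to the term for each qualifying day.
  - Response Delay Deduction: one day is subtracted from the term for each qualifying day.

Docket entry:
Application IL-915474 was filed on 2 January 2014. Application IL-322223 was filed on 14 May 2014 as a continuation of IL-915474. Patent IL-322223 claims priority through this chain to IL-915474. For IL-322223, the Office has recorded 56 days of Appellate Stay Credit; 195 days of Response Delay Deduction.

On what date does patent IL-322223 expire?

Earliest priority filing: 2 January 2014.
Base term: 2 January 2014 + 16 years → 2 January 2030.
Appellate Stay Credit: +56 days → 27 February 2030.
Response Delay Deduction: −195 days → 16 August 2029.

August 16, 2029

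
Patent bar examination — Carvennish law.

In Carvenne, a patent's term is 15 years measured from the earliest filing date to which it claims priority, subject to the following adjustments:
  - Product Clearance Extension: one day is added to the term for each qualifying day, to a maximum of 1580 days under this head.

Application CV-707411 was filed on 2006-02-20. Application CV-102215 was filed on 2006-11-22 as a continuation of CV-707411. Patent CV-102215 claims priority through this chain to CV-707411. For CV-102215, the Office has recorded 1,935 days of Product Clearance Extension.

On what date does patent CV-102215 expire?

Earliest priority filing: 20 February 2006.
Base term: 20 February 2006 + 15 years → 20 February 2021.
Product Clearance Extension: 1935 days claimed exceeds the 1580-day cap, so +1580 days → 19 June 2025.

June 19, 2025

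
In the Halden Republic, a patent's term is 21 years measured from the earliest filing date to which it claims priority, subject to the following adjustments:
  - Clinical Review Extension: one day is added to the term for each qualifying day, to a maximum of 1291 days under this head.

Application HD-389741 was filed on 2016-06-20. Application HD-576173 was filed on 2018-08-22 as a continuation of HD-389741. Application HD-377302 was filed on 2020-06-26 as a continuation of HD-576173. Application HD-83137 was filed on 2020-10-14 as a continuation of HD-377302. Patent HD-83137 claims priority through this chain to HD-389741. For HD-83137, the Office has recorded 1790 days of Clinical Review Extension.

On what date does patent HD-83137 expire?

Earliest priority filing: 20 June 2016.
Base term: 20 June 2016 + 21 years → 20 June 2037.
Clinical Review Extension: 1790 days claimed exceeds the 1291-day cap, so +1291 days → 1 January 2041.

January 1, 2041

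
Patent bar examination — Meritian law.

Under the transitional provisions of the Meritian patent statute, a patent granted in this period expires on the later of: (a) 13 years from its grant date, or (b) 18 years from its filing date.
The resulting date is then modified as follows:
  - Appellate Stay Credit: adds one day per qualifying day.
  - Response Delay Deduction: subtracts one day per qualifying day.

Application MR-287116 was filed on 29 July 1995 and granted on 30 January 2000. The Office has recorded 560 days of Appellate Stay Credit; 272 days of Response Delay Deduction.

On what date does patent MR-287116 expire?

May 13, 2014

(a) grant + 13 years → 30 January 2013.
(b) filing + 18 years → 29 July 2013.
Later of the two: 29 July 2013.
Appellate Stay Credit: +560 days → 9 February 2015.
Response Delay Deduction: −272 days → 13 May 2014.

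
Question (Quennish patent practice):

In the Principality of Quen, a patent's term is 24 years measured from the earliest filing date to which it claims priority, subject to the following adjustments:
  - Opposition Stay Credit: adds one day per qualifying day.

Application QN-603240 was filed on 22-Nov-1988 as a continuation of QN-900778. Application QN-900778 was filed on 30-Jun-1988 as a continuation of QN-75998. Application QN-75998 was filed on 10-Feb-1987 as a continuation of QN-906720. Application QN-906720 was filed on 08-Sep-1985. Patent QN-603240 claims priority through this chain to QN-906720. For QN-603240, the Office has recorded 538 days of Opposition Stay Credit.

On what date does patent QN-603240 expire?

February 28, 2011

Earliest priority filing: 8 September 1985.
Base term: 8 September 1985 + 24 years → 8 September 2009.
Opposition Stay Credit: +538 days → 28 February 2011.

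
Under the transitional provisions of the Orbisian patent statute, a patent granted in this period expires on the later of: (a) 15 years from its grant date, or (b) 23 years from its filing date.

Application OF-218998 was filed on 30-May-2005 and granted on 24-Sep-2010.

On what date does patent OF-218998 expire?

2028-05-30

(a) grant + 15 years → 24 September 2025.
(b) filing + 23 years → 30 May 2028.
Later of the two: 30 May 2028.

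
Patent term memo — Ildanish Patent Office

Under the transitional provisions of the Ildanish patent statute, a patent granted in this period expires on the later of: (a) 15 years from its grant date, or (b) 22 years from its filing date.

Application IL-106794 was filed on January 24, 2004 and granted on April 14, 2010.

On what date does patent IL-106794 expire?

January 24, 2026

(a) grant + 15 years → 14 April 2025.
(b) filing + 22 years → 24 January 2026.
Later of the two: 24 January 2026.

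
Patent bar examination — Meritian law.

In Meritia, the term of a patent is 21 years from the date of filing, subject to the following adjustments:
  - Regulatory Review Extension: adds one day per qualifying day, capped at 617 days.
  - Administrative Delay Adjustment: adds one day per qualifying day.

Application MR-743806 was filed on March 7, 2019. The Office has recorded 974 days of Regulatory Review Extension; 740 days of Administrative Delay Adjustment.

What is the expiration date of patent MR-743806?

2043-11-24

Base term: filing date + 21 years → 7 March 2040.
Regulatory Review Extension: 974 days claimed exceeds the 617-day cap, so +617 days → 14 November 2041.
Administrative Delay Adjustment: +740 days → 24 November 2043.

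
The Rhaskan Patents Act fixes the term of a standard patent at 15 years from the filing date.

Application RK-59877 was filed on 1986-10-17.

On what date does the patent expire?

2001-10-17

Filing date + 15 years → 17 October 2001.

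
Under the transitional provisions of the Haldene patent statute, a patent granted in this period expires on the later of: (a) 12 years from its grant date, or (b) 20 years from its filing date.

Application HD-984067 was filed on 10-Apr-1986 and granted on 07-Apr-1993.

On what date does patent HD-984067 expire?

(a) grant + 12 years → 7 April 2005.
(b) filing + 20 years → 10 April 2006.
Later of the two: 10 April 2006.

2006-04-10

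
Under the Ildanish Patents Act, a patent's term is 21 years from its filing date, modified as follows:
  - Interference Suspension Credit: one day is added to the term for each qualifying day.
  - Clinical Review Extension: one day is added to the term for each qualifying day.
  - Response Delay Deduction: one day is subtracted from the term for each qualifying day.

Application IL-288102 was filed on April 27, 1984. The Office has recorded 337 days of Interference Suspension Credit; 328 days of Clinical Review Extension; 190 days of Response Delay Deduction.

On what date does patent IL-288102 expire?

Base term: filing date + 21 years → 27 April 2005.
Interference Suspension Credit: +337 days → 30 March 2006.
Clinical Review Extension: +328 days → 21 February 2007.
Response Delay Deduction: −190 days → 15 August 2006.

2006-08-15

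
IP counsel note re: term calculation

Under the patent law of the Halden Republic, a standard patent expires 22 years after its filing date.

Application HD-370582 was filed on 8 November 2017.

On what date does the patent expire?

2039-11-08

Filing date + 22 years → 8 November 2039.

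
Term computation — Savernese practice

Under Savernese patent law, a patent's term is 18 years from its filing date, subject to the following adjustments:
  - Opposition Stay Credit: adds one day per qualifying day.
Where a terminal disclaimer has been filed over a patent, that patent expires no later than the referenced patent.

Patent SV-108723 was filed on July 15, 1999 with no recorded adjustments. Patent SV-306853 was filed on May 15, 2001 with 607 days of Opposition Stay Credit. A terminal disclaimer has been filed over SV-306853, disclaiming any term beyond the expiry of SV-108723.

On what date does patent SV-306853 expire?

July 15, 2017

Natural term of SV-306853:
  Base: filing + 18 years → 15 May 2019.
  Opposition Stay Credit: +607 days → 11 January 2021.
Expiry of referenced patent SV-108723:
  Base: filing + 18 years → 15 July 2017.
Terminal disclaimer: SV-306853 expires on the earlier of 11 January 2021 and 15 July 2017.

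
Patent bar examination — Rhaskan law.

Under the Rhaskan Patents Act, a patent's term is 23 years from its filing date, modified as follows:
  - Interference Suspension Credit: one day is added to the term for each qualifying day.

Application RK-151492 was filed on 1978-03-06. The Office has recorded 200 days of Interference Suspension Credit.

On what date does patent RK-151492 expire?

Base term: filing date + 23 years → 6 March 2001.
Interference Suspension Credit: +200 days → 22 September 2001.

2001-09-22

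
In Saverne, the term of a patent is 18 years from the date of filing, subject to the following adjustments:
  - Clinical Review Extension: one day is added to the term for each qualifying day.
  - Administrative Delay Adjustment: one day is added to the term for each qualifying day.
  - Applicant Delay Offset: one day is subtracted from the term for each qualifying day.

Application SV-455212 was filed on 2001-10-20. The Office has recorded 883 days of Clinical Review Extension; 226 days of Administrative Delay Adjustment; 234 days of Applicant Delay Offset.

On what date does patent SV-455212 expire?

Base term: filing date + 18 years → 20 October 2019.
Clinical Review Extension: +883 days → 21 March 2022.
Administrative Delay Adjustment: +226 days → 2 November 2022.
Applicant Delay Offset: −234 days → 13 March 2022.

2022-03-13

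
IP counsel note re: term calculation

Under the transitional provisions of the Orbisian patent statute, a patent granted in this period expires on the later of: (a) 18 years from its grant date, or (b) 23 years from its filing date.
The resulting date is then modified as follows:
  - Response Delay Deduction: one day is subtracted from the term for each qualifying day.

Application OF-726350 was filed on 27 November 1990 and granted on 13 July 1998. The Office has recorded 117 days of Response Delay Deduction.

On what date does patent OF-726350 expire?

2016-03-18

(a) grant + 18 years → 13 July 2016.
(b) filing + 23 years → 27 November 2013.
Later of the two: 13 July 2016.
Response Delay Deduction: −117 days → 18 March 2016.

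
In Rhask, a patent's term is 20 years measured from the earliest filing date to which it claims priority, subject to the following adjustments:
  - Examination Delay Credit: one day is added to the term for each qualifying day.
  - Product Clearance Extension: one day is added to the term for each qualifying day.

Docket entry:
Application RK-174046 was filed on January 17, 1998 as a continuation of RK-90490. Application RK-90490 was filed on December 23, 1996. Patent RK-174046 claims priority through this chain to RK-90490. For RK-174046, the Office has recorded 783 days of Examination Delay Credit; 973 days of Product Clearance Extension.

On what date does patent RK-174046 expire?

Earliest priority filing: 23 December 1996.
Base term: 23 December 1996 + 20 years → 23 December 2016.
Examination Delay Credit: +783 days → 14 February 2019.
Product Clearance Extension: +973 days → 14 October 2021.

2021-10-14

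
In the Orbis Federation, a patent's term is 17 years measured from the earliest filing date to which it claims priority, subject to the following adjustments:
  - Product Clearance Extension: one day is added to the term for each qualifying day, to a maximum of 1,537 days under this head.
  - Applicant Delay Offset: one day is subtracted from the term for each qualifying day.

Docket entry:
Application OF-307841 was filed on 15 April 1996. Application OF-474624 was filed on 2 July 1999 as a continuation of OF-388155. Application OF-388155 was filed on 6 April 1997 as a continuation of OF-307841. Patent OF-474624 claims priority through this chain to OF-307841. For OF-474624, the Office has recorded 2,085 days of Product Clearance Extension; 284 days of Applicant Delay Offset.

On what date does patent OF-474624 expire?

Earliest priority filing: 15 April 1996.
Base term: 15 April 1996 + 17 years → 15 April 2013.
Product Clearance Extension: 2085 days claimed exceeds the 1537-day cap, so +1537 days → 30 June 2017.
Applicant Delay Offset: −284 days → 19 September 2016.

September 19, 2016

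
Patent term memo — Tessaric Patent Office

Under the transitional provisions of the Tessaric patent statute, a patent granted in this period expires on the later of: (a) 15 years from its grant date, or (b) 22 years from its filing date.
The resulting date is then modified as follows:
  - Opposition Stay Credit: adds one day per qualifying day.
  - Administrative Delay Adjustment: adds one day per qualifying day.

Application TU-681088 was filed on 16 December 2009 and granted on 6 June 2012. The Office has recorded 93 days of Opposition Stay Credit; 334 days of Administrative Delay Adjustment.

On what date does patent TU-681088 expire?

February 15, 2033

(a) grant + 15 years → 6 June 2027.
(b) filing + 22 years → 16 December 2031.
Later of the two: 16 December 2031.
Opposition Stay Credit: +93 days → 18 March 2032.
Administrative Delay Adjustment: +334 days → 15 February 2033.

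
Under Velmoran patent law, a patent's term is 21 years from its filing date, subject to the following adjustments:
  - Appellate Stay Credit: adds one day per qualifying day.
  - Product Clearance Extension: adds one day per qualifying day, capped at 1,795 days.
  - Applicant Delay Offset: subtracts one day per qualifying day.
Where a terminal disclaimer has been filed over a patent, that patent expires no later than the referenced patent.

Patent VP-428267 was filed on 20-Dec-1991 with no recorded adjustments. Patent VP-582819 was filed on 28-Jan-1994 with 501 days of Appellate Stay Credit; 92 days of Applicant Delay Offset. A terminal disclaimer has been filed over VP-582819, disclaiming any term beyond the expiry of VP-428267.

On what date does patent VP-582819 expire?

2012-12-20

Natural term of VP-582819:
  Base: filing + 21 years → 28 January 2015.
  Appellate Stay Credit: +501 days → 12 June 2016.
  Applicant Delay Offset: −92 days → 12 March 2016.
Expiry of referenced patent VP-428267:
  Base: filing + 21 years → 20 December 2012.
Terminal disclaimer: VP-582819 expires on the earlier of 12 March 2016 and 20 December 2012.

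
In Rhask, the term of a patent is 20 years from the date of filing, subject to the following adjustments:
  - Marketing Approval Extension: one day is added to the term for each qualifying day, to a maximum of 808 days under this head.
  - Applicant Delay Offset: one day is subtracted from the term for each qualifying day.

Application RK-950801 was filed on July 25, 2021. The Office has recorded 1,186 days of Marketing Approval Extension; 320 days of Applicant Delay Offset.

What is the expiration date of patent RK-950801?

2042-11-25

Base term: filing date + 20 years → 25 July 2041.
Marketing Approval Extension: 1186 days claimed exceeds the 808-day cap, so +808 days → 11 October 2043.
Applicant Delay Offset: −320 days → 25 November 2042.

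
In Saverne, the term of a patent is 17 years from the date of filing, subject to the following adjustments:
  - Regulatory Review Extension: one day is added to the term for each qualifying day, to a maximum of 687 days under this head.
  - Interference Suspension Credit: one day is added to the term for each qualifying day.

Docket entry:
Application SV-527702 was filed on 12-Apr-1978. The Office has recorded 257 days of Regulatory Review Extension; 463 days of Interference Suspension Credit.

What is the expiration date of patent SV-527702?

Base term: filing date + 17 years → 12 April 1995.
Regulatory Review Extension: 257 days (within the 687-day cap) → +257 days → 25 December 1995.
Interference Suspension Credit: +463 days → 1 April 1997.

April 1, 1997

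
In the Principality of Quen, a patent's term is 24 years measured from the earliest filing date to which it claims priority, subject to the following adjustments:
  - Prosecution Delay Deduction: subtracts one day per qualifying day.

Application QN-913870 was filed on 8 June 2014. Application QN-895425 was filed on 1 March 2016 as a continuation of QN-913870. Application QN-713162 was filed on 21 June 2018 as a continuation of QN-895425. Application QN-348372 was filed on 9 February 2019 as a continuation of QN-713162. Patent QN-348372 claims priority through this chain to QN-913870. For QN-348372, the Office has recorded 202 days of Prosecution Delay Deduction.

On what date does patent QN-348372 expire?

Earliest priority filing: 8 June 2014.
Base term: 8 June 2014 + 24 years → 8 June 2038.
Prosecution Delay Deduction: −202 days → 18 November 2037.

2037-11-18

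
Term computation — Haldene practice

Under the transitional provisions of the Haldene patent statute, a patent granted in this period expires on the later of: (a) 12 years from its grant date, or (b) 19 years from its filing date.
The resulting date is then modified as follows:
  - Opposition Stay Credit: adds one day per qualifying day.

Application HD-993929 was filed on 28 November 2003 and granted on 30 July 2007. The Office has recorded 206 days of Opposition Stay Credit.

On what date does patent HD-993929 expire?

June 22, 2023

(a) grant + 12 years → 30 July 2019.
(b) filing + 19 years → 28 November 2022.
Later of the two: 28 November 2022.
Opposition Stay Credit: +206 days → 22 June 2023.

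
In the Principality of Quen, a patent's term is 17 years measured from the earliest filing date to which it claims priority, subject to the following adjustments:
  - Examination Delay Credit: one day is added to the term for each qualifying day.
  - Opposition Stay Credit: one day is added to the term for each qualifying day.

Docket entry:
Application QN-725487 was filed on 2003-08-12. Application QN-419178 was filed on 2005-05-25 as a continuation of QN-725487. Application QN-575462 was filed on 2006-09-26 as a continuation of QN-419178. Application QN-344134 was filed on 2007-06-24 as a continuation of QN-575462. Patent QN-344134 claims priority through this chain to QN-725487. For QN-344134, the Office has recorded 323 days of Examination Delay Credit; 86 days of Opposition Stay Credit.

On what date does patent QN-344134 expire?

Earliest priority filing: 12 August 2003.
Base term: 12 August 2003 + 17 years → 12 August 2020.
Examination Delay Credit: +323 days → 1 July 2021.
Opposition Stay Credit: +86 days → 25 September 2021.

2021-09-25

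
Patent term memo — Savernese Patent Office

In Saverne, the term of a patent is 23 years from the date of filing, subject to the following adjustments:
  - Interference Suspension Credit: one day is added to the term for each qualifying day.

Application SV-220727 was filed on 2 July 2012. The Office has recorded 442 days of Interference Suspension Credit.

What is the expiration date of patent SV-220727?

Base term: filing date + 23 years → 2 July 2035.
Interference Suspension Credit: +442 days → 16 September 2036.

2036-09-16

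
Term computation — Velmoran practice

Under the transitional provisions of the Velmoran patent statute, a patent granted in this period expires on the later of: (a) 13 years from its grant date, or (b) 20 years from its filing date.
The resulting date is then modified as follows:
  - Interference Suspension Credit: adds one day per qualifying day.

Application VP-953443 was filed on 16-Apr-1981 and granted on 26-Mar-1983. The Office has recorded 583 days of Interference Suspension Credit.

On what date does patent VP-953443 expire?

(a) grant + 13 years → 26 March 1996.
(b) filing + 20 years → 16 April 2001.
Later of the two: 16 April 2001.
Interference Suspension Credit: +583 days → 20 November 2002.

November 20, 2002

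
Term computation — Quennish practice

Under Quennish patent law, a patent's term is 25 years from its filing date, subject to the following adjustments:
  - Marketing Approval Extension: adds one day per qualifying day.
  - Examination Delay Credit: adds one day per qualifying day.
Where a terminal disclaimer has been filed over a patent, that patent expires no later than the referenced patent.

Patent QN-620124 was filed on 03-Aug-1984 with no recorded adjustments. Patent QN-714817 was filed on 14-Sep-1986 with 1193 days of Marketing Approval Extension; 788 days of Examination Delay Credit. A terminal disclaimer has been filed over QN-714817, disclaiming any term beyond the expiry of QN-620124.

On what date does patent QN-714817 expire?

Natural term of QN-714817:
  Base: filing + 25 years → 14 September 2011.
  Marketing Approval Extension: +1193 days → 20 December 2014.
  Examination Delay Credit: +788 days → 15 February 2017.
Expiry of referenced patent QN-620124:
  Base: filing + 25 years → 3 August 2009.
Terminal disclaimer: QN-714817 expires on the earlier of 15 February 2017 and 3 August 2009.

August 3, 2009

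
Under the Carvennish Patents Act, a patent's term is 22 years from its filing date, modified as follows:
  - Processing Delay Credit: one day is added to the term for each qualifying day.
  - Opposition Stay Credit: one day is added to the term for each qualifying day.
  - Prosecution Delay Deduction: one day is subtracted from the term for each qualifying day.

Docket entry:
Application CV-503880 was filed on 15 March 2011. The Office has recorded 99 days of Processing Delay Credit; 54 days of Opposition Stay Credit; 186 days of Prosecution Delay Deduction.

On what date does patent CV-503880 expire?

Base term: filing date + 22 years → 15 March 2033.
Processing Delay Credit: +99 days → 22 June 2033.
Opposition Stay Credit: +54 days → 15 August 2033.
Prosecution Delay Deduction: −186 days → 10 February 2033.

February 10, 2033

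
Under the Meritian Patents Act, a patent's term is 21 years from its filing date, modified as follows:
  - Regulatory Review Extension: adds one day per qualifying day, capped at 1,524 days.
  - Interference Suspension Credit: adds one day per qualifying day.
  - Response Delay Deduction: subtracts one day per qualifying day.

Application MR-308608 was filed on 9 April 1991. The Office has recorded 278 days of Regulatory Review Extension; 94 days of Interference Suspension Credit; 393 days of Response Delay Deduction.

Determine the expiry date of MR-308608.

Base term: filing date + 21 years → 9 April 2012.
Regulatory Review Extension: 278 days (within the 1524-day cap) → +278 days → 12 January 2013.
Interference Suspension Credit: +94 days → 16 April 2013.
Response Delay Deduction: −393 days → 19 March 2012.

March 19, 2012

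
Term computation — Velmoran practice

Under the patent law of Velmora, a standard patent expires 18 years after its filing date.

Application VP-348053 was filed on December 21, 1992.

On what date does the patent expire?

December 21, 2010

Filing date + 18 years → 21 December 2010.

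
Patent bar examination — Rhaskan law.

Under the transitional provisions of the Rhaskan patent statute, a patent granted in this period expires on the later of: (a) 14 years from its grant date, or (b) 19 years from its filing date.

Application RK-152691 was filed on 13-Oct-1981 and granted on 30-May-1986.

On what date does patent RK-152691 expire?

2000-10-13

(a) grant + 14 years → 30 May 2000.
(b) filing + 19 years → 13 October 2000.
Later of the two: 13 October 2000.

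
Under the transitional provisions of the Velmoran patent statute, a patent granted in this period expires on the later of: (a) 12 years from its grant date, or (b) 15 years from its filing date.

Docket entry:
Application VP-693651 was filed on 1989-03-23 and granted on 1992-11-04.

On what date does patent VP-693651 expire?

(a) grant + 12 years → 4 November 2004.
(b) filing + 15 years → 23 March 2004.
Later of the two: 4 November 2004.

November 4, 2004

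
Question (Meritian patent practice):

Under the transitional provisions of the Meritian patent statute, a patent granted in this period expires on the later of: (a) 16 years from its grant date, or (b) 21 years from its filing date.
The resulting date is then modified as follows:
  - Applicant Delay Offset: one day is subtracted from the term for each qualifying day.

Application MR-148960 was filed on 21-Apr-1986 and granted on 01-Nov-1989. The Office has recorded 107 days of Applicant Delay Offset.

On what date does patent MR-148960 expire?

2007-01-04

(a) grant + 16 years → 1 November 2005.
(b) filing + 21 years → 21 April 2007.
Later of the two: 21 April 2007.
Applicant Delay Offset: −107 days → 4 January 2007.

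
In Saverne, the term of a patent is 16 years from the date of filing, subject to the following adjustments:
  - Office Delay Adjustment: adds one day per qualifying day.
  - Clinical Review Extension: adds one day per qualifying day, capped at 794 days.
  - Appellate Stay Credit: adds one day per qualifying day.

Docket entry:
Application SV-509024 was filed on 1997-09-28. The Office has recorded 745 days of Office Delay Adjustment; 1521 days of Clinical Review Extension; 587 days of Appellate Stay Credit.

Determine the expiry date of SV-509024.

2019-07-25

Base term: filing date + 16 years → 28 September 2013.
Office Delay Adjustment: +745 days → 13 October 2015.
Clinical Review Extension: 1521 days claimed exceeds the 794-day cap, so +794 days → 15 December 2017.
Appellate Stay Credit: +587 days → 25 July 2019.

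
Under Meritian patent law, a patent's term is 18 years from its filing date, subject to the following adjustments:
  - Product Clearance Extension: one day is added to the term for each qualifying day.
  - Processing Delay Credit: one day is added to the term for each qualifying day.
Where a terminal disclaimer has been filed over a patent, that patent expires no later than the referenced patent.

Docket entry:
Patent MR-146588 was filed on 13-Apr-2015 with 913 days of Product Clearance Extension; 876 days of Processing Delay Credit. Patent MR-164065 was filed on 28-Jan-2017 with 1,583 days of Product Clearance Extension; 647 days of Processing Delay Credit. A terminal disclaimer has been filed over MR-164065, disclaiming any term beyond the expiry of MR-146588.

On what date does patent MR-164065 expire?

2038-03-07

Natural term of MR-164065:
  Base: filing + 18 years → 28 January 2035.
  Product Clearance Extension: +1583 days → 30 May 2039.
  Processing Delay Credit: +647 days → 7 March 2041.
Expiry of referenced patent MR-146588:
  Base: filing + 18 years → 13 April 2033.
  Product Clearance Extension: +913 days → 13 October 2035.
  Processing Delay Credit: +876 days → 7 March 2038.
Terminal disclaimer: MR-164065 expires on the earlier of 7 March 2041 and 7 March 2038.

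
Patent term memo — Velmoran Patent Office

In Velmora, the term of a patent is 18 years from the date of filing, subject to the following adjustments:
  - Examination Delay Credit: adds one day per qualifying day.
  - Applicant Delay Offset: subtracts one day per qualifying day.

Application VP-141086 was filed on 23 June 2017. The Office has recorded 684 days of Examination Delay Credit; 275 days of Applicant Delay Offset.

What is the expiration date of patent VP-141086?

2036-08-05

Base term: filing date + 18 years → 23 June 2035.
Examination Delay Credit: +684 days → 7 May 2037.
Applicant Delay Offset: −275 days → 5 August 2036.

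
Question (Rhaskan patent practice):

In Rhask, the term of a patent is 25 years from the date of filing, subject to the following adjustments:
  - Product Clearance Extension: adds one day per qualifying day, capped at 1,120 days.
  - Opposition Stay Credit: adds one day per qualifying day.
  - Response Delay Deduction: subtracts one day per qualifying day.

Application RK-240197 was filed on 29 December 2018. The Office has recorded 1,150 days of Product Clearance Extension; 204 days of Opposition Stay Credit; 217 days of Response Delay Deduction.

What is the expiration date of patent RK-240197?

Base term: filing date + 25 years → 29 December 2043.
Product Clearance Extension: 1150 days claimed exceeds the 1120-day cap, so +1120 days → 22 January 2047.
Opposition Stay Credit: +204 days → 14 August 2047.
Response Delay Deduction: −217 days → 9 January 2047.

2047-01-09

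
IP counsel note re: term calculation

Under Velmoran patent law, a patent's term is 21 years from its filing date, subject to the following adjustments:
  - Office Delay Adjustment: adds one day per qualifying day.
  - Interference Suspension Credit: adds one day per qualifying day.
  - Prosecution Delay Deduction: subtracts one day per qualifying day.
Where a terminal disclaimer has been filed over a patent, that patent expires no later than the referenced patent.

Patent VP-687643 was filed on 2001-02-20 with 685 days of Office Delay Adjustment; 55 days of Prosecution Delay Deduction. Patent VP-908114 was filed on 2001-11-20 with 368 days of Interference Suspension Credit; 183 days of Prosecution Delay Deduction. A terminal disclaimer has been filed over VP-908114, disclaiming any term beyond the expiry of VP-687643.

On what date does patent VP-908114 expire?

2023-05-24

Natural term of VP-908114:
  Base: filing + 21 years → 20 November 2022.
  Interference Suspension Credit: +368 days → 23 November 2023.
  Prosecution Delay Deduction: −183 days → 24 May 2023.
Expiry of referenced patent VP-687643:
  Base: filing + 21 years → 20 February 2022.
  Office Delay Adjustment: +685 days → 6 January 2024.
  Prosecution Delay Deduction: −55 days → 12 November 2023.
Terminal disclaimer: VP-908114 expires on the earlier of 24 May 2023 and 12 November 2023.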